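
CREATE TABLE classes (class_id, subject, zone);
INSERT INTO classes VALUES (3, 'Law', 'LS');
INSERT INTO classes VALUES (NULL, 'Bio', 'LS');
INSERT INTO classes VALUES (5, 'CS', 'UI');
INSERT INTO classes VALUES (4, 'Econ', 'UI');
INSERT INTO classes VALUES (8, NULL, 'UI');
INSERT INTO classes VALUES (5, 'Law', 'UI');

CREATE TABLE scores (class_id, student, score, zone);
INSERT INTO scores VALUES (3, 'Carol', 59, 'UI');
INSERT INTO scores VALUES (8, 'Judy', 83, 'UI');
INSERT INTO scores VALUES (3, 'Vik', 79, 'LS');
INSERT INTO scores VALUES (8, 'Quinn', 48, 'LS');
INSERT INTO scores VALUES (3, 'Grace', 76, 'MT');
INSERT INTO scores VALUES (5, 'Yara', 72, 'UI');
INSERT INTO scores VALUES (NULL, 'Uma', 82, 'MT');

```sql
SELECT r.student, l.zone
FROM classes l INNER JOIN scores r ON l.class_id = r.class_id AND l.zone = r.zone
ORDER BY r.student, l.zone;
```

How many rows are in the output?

INNER JOIN keeps only pairs where the ON condition holds.
Matching on l.class_id = r.class_id AND l.zone = r.zone. A NULL in a compared column never satisfies the condition.
Matched pairs: 4.
Total: 4 rows.

4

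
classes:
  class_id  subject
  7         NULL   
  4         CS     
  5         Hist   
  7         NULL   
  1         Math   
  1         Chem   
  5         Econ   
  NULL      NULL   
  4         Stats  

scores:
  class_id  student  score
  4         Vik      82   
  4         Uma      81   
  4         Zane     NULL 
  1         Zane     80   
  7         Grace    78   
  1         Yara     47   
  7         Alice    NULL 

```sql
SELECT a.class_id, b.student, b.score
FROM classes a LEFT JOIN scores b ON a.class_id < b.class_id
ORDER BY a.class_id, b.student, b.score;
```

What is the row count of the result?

LEFT JOIN keeps every row from `classes`; unmatched rows get NULL for `scores`'s columns.
Matching on a.class_id < b.class_id. A NULL in a compared column never satisfies the condition.
Matched pairs: 18; unmatched a rows kept: 3.
Total: 18 matched + 3 padded = 21 rows.

21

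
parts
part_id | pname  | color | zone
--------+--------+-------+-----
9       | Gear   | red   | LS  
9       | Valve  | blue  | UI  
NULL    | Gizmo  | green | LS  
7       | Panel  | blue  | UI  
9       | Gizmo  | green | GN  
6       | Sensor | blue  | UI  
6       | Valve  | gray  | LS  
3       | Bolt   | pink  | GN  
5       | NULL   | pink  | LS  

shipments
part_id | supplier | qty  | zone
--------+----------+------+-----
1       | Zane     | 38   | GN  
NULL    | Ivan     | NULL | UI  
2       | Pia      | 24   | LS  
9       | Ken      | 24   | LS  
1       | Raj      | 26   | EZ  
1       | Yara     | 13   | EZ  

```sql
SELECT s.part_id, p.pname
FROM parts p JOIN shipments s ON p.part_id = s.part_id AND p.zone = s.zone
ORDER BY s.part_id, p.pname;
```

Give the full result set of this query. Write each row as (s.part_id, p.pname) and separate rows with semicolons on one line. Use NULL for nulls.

INNER JOIN keeps only pairs where the ON condition holds.
Matching on p.part_id = s.part_id AND p.zone = s.zone. A NULL in a compared column never satisfies the condition.
Matched pairs: 1.

(9, Gear)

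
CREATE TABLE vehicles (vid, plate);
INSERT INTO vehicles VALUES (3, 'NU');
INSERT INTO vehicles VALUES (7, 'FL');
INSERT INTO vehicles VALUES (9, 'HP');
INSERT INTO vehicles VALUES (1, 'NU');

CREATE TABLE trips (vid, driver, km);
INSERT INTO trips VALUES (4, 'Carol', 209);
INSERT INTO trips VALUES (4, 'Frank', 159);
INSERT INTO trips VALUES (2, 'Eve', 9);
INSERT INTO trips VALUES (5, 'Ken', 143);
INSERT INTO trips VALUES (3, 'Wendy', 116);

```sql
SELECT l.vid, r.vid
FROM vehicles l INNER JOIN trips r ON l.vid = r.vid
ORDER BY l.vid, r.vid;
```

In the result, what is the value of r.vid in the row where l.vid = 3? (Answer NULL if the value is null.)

3

INNER JOIN keeps only pairs where the ON condition holds.
Matching on l.vid = r.vid.
- l (vid=3) pairs with 1 row(s) of r.
- l (vid=7) has no partner → excluded.
- l (vid=9) has no partner → excluded.
- l (vid=1) has no partner → excluded.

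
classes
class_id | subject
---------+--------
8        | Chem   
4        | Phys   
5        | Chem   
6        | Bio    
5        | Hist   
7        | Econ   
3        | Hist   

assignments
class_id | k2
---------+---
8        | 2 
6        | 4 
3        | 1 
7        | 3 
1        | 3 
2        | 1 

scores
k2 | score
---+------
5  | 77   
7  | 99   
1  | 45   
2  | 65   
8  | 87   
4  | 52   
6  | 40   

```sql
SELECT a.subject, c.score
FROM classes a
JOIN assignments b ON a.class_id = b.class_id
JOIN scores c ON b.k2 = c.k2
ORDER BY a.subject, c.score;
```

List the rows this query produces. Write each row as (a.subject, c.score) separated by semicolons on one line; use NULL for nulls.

Evaluate left to right. First `classes a INNER JOIN assignments b` on class_id: 4 row(s).
Then INNER JOIN `scores c` on k2: keep only rows whose b.k2 appears in c.

(Bio, 52); (Chem, 65); (Hist, 45)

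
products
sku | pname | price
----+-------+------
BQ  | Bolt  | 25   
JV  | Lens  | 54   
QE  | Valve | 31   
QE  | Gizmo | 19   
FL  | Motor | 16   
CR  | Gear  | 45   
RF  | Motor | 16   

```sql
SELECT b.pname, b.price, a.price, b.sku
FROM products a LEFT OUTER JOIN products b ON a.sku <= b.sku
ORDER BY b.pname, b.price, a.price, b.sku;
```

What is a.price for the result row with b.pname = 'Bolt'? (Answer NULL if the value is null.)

25

LEFT JOIN keeps every row from `products a`; unmatched rows get NULL for `products b`'s columns.
Matching on a.sku <= b.sku.
Matched pairs: 29; unmatched a rows kept: 0.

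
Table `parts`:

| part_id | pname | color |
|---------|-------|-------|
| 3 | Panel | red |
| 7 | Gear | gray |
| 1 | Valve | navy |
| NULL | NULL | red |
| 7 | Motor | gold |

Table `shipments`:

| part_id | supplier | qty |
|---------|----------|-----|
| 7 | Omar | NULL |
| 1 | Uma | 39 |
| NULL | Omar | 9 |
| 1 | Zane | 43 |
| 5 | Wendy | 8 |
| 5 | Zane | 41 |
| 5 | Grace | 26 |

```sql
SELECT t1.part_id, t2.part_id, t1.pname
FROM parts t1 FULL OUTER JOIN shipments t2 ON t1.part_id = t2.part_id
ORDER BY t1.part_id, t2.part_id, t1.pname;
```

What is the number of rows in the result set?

10

FULL OUTER JOIN keeps every row from both sides; unmatched rows get NULL for the other side's columns.
Matching on t1.part_id = t2.part_id. A NULL in a compared column never satisfies the condition.
Matched pairs: 4; unmatched t1 rows kept: 2; unmatched t2 rows kept: 4.
Total: 4 matched + 6 padded = 10 rows.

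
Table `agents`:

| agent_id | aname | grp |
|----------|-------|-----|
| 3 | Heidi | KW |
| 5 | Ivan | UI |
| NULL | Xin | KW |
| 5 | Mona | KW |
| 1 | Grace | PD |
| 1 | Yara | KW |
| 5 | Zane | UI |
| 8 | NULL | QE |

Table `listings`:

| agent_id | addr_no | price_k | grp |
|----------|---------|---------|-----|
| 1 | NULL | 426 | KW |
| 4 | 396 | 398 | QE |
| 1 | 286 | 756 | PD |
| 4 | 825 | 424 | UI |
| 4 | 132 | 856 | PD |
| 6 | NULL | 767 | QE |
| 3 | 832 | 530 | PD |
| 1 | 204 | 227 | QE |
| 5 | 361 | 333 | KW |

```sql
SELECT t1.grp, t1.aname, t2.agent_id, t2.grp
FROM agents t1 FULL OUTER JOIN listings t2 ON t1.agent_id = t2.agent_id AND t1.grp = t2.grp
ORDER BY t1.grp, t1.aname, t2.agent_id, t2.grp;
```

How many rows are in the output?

14

FULL OUTER JOIN keeps every row from both sides; unmatched rows get NULL for the other side's columns.
Matching on t1.agent_id = t2.agent_id AND t1.grp = t2.grp. A NULL in a compared column never satisfies the condition.
Matched pairs: 3; unmatched t1 rows kept: 5; unmatched t2 rows kept: 6.
Total: 3 matched + 11 padded = 14 rows.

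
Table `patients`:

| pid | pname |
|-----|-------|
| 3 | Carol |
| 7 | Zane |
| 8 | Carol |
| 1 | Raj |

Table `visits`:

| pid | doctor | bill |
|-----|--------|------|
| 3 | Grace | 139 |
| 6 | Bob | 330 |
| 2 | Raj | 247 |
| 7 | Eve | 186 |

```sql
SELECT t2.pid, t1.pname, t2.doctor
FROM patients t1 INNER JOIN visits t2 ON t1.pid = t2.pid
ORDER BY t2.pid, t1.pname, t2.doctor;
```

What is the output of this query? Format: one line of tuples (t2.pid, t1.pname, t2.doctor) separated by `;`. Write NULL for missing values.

(3, Carol, Grace); (7, Zane, Eve)

INNER JOIN keeps only pairs where the ON condition holds.
Matching on t1.pid = t2.pid.
Matched pairs: 2.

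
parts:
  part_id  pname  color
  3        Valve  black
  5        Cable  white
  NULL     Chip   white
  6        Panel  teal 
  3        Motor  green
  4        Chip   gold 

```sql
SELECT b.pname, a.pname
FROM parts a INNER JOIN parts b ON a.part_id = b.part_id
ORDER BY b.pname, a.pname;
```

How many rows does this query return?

7

INNER JOIN keeps only pairs where the ON condition holds.
Matching on a.part_id = b.part_id. A NULL in a compared column never satisfies the condition.
- a row (part_id=3): matches 2 b row(s) → 2 output row(s).
- a row (part_id=5): matches 1 b row(s) → 1 output row(s).
- a row (part_id=NULL): no match → dropped.
- a row (part_id=6): matches 1 b row(s) → 1 output row(s).
- a row (part_id=3): matches 2 b row(s) → 2 output row(s).
- a row (part_id=4): matches 1 b row(s) → 1 output row(s).
Total: 7 rows.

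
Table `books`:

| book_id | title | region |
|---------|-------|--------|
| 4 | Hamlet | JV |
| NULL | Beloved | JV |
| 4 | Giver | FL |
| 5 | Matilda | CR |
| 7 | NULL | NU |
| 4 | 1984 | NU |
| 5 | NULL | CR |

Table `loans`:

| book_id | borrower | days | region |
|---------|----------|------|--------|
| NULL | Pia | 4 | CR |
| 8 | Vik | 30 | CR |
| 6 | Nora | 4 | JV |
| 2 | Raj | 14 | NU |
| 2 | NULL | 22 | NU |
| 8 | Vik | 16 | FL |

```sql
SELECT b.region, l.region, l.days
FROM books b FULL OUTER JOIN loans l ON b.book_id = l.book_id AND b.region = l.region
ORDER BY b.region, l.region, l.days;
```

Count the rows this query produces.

13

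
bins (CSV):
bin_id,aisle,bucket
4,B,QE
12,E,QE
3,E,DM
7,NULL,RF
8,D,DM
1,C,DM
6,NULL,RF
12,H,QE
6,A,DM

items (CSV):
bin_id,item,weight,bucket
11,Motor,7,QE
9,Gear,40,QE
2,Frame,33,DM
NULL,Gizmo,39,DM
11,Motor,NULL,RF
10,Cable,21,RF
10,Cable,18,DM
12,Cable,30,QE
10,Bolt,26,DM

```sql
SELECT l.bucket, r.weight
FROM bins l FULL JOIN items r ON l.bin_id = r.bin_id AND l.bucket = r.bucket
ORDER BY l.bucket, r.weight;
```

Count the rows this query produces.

17

FULL OUTER JOIN keeps every row from both sides; unmatched rows get NULL for the other side's columns.
Matching on l.bin_id = r.bin_id AND l.bucket = r.bucket. A NULL in a compared column never satisfies the condition.
Matched pairs: 2; unmatched l rows kept: 7; unmatched r rows kept: 8.
Total: 2 matched + 15 padded = 17 rows.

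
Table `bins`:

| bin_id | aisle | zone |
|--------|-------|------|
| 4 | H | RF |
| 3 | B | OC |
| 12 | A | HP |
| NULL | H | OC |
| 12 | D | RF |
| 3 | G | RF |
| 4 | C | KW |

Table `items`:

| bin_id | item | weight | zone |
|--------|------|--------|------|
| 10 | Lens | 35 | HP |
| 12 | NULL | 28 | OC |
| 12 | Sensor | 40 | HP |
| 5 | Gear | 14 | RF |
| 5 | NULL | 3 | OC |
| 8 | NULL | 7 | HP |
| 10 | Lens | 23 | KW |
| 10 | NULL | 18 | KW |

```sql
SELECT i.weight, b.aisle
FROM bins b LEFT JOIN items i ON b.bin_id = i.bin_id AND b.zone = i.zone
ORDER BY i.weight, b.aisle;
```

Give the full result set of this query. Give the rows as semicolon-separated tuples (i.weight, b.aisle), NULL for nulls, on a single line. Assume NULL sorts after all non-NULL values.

(40, A); (NULL, B); (NULL, C); (NULL, D); (NULL, G); (NULL, H); (NULL, H)

LEFT JOIN keeps every row from `bins`; unmatched rows get NULL for `items`'s columns.
Matching on b.bin_id = i.bin_id AND b.zone = i.zone. A NULL in a compared column never satisfies the condition.
Matched pairs: 1; unmatched b rows kept: 6.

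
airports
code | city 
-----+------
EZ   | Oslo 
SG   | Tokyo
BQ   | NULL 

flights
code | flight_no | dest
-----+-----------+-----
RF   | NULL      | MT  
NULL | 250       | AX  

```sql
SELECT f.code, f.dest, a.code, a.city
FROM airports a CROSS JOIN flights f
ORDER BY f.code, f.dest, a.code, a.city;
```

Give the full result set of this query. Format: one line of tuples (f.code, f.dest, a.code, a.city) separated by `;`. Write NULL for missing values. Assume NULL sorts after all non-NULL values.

CROSS JOIN pairs every row of `airports` with every row of `flights`: 3 × 2 = 6 rows.
After projecting and ordering:
f.code | f.dest | a.code | a.city
RF | MT | BQ | NULL
RF | MT | EZ | Oslo
RF | MT | SG | Tokyo
NULL | AX | BQ | NULL
NULL | AX | EZ | Oslo
NULL | AX | SG | Tokyo

(RF, MT, BQ, NULL); (RF, MT, EZ, Oslo); (RF, MT, SG, Tokyo); (NULL, AX, BQ, NULL); (NULL, AX, EZ, Oslo); (NULL, AX, SG, Tokyo)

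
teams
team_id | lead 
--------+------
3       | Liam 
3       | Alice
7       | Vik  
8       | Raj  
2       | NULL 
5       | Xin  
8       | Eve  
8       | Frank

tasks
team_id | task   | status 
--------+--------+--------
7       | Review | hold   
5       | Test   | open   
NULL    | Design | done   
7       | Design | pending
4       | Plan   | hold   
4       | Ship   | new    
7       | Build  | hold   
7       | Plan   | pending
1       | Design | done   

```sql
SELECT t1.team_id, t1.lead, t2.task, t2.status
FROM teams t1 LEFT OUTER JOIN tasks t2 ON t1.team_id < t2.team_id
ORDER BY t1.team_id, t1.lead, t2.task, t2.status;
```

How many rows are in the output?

29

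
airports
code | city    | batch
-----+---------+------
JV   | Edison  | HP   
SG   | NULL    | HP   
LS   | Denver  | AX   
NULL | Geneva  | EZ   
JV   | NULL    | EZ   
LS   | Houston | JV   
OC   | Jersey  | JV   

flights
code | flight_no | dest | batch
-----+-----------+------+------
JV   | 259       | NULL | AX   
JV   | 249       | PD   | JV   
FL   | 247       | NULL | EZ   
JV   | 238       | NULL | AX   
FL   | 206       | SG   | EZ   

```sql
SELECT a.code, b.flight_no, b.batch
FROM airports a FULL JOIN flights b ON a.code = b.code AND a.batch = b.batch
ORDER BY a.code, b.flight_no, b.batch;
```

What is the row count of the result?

12

FULL OUTER JOIN keeps every row from both sides; unmatched rows get NULL for the other side's columns.
Matching on a.code = b.code AND a.batch = b.batch. A NULL in a compared column never satisfies the condition.
Matched pairs: 0; unmatched a rows kept: 7; unmatched b rows kept: 5.
Total: 0 matched + 12 padded = 12 rows.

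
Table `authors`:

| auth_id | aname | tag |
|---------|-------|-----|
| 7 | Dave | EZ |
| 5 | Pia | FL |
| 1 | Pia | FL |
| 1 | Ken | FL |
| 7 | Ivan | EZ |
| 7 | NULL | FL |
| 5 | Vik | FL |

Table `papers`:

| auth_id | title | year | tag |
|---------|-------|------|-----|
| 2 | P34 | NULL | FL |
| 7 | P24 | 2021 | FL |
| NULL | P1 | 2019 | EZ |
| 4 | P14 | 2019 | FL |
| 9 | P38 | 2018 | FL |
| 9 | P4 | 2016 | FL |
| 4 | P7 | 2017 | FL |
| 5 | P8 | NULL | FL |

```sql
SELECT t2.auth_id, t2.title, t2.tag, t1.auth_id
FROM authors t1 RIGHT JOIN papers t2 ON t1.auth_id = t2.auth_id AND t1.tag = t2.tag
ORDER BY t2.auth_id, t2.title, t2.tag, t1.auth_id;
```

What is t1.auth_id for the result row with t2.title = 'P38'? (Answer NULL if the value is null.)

NULL

RIGHT JOIN keeps every row from `papers`; unmatched rows get NULL for `authors`'s columns.
Matching on t1.auth_id = t2.auth_id AND t1.tag = t2.tag. A NULL in a compared column never satisfies the condition.
- t1 (auth_id=7, tag=EZ) has no partner in t2.
- t1 (auth_id=5, tag=FL) pairs with 1 row(s) of t2.
- t1 (auth_id=1, tag=FL) has no partner in t2.
- t1 (auth_id=1, tag=FL) has no partner in t2.
- t1 (auth_id=7, tag=EZ) has no partner in t2.
- t1 (auth_id=7, tag=FL) pairs with 1 row(s) of t2.
- t1 (auth_id=5, tag=FL) pairs with 1 row(s) of t2.
- 6 t2 row(s) had no t1 match → kept, t1 columns NULL.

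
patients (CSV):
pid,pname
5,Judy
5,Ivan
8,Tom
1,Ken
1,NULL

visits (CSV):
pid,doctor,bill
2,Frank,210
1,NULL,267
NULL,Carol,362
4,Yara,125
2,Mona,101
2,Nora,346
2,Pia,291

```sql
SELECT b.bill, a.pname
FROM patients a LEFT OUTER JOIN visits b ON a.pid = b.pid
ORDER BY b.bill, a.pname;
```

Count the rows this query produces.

LEFT JOIN keeps every row from `patients`; unmatched rows get NULL for `visits`'s columns.
Matching on a.pid = b.pid. A NULL in a compared column never satisfies the condition.
- a (pid=5) has no partner → padded with NULL.
- a (pid=5) has no partner → padded with NULL.
- a (pid=8) has no partner → padded with NULL.
- a (pid=1) pairs with 1 row(s) of b.
- a (pid=1) pairs with 1 row(s) of b.
Total: 2 matched + 3 padded = 5 rows.

5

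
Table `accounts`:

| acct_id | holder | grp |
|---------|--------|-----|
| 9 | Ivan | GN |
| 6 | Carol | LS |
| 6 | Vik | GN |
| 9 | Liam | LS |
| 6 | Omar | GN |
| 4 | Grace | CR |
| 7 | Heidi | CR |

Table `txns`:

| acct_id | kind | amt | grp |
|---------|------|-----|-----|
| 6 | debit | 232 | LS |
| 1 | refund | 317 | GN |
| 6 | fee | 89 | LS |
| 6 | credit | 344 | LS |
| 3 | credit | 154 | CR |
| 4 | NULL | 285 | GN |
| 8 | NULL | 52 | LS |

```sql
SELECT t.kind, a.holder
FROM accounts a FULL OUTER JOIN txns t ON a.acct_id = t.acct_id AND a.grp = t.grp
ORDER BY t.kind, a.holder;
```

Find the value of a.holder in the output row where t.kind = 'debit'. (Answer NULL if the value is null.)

FULL OUTER JOIN keeps every row from both sides; unmatched rows get NULL for the other side's columns.
Matching on a.acct_id = t.acct_id AND a.grp = t.grp.
- acct_id=9, grp=GN: no t row matches, row kept with t columns NULL.
- acct_id=6, grp=LS: 3 matching t row(s), so 3 row(s) emitted.
- acct_id=6, grp=GN: no t row matches, row kept with t columns NULL.
- acct_id=9, grp=LS: no t row matches, row kept with t columns NULL.
- acct_id=6, grp=GN: no t row matches, row kept with t columns NULL.
- acct_id=4, grp=CR: no t row matches, row kept with t columns NULL.
- acct_id=7, grp=CR: no t row matches, row kept with t columns NULL.
- plus 4 unmatched t row(s), each kept with NULL a columns.

Carol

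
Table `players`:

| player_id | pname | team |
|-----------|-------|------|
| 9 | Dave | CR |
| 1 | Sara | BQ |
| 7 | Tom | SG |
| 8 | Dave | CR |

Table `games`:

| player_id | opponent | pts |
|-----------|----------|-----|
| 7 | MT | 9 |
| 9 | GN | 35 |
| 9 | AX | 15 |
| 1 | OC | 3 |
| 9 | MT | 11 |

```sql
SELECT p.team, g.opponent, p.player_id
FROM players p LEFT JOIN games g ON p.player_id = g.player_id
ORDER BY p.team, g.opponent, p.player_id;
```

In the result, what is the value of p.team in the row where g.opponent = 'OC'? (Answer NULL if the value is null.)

BQ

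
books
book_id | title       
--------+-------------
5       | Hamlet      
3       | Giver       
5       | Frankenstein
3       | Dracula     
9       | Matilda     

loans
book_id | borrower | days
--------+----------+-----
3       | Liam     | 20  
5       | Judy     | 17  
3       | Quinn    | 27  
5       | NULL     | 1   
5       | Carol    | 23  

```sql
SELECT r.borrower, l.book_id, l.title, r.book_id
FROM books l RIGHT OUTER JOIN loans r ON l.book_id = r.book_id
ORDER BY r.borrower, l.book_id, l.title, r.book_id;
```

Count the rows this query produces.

RIGHT JOIN keeps every row from `loans`; unmatched rows get NULL for `books`'s columns.
Matching on l.book_id = r.book_id.
- l row (book_id=5): matches 3 r row(s) → 3 output row(s).
- l row (book_id=3): matches 2 r row(s) → 2 output row(s).
- l row (book_id=5): matches 3 r row(s) → 3 output row(s).
- l row (book_id=3): matches 2 r row(s) → 2 output row(s).
- l row (book_id=9): no match.
- every r row matched at least one l row.
Total: 10 rows.

10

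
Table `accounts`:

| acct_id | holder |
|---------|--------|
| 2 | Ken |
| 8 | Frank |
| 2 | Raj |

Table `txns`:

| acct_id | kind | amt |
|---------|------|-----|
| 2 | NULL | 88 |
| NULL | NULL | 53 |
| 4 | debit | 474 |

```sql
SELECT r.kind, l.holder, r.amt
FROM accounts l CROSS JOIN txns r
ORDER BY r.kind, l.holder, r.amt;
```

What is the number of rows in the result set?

CROSS JOIN pairs every row of `accounts` with every row of `txns`: 3 × 3 = 9 rows.

9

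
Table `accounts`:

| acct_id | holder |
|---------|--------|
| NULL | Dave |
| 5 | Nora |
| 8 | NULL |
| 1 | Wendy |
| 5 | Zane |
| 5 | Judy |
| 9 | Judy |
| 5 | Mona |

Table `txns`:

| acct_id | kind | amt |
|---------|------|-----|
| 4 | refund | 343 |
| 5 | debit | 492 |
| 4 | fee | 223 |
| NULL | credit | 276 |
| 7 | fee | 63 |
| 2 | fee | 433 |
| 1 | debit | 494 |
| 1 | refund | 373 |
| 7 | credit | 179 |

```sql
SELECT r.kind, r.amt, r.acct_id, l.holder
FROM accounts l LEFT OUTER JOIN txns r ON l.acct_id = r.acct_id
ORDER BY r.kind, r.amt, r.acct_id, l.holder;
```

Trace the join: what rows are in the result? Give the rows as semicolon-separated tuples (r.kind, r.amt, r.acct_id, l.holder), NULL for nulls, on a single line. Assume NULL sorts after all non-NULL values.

(debit, 492, 5, Judy); (debit, 492, 5, Mona); (debit, 492, 5, Nora); (debit, 492, 5, Zane); (debit, 494, 1, Wendy); (refund, 373, 1, Wendy); (NULL, NULL, NULL, Dave); (NULL, NULL, NULL, Judy); (NULL, NULL, NULL, NULL)

LEFT JOIN keeps every row from `accounts`; unmatched rows get NULL for `txns`'s columns.
Matching on l.acct_id = r.acct_id. A NULL in a compared column never satisfies the condition.
Matched pairs: 6; unmatched l rows kept: 3.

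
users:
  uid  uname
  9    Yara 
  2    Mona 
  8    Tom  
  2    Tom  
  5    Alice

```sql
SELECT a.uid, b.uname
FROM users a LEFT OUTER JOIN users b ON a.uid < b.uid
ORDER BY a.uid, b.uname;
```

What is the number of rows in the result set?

LEFT JOIN keeps every row from `users a`; unmatched rows get NULL for `users b`'s columns.
Matching on a.uid < b.uid.
- a (uid=9) has no partner → padded with NULL.
- a (uid=2) pairs with 3 row(s) of b.
- a (uid=8) pairs with 1 row(s) of b.
- a (uid=2) pairs with 3 row(s) of b.
- a (uid=5) pairs with 2 row(s) of b.
Total: 9 matched + 1 padded = 10 rows.

10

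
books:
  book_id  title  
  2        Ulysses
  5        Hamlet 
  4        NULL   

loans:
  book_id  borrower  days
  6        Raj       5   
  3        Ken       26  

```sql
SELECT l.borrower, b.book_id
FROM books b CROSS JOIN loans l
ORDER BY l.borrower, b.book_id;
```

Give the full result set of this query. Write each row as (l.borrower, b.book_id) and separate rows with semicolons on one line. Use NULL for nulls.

CROSS JOIN pairs every row of `books` with every row of `loans`: 3 × 2 = 6 rows.
After projecting and ordering:
l.borrower | b.book_id
Ken | 2
Ken | 4
Ken | 5
Raj | 2
Raj | 4
Raj | 5

(Ken, 2); (Ken, 4); (Ken, 5); (Raj, 2); (Raj, 4); (Raj, 5)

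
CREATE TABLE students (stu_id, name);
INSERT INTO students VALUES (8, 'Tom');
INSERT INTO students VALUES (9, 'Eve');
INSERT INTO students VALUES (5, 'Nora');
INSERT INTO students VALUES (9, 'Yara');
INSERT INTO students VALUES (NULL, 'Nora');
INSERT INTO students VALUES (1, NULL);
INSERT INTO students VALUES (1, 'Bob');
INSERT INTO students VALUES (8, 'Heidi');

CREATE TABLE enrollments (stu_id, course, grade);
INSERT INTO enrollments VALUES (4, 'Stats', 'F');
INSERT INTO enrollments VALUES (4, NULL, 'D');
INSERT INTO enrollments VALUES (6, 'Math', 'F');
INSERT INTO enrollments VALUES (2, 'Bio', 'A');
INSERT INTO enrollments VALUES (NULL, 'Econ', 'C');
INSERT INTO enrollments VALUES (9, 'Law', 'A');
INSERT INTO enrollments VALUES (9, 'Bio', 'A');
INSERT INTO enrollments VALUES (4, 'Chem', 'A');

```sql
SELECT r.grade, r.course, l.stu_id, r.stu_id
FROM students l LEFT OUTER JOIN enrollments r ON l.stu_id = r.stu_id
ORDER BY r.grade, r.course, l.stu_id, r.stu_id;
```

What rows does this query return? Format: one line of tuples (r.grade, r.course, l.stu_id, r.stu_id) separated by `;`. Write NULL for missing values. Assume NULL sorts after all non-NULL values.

LEFT JOIN keeps every row from `students`; unmatched rows get NULL for `enrollments`'s columns.
Matching on l.stu_id = r.stu_id. A NULL in a compared column never satisfies the condition.
- stu_id=8: no r row matches, row kept with r columns NULL.
- stu_id=9: 2 matching r row(s), so 2 row(s) emitted.
- stu_id=5: no r row matches, row kept with r columns NULL.
- stu_id=9: 2 matching r row(s), so 2 row(s) emitted.
- stu_id=NULL: no r row matches, row kept with r columns NULL.
- stu_id=1: no r row matches, row kept with r columns NULL.
- stu_id=1: no r row matches, row kept with r columns NULL.
- stu_id=8: no r row matches, row kept with r columns NULL.
After projecting and ordering:
r.grade | r.course | l.stu_id | r.stu_id
A | Bio | 9 | 9
A | Bio | 9 | 9
A | Law | 9 | 9
A | Law | 9 | 9
NULL | NULL | 1 | NULL
NULL | NULL | 1 | NULL
NULL | NULL | 5 | NULL
NULL | NULL | 8 | NULL
NULL | NULL | 8 | NULL
NULL | NULL | NULL | NULL

(A, Bio, 9, 9); (A, Bio, 9, 9); (A, Law, 9, 9); (A, Law, 9, 9); (NULL, NULL, 1, NULL); (NULL, NULL, 1, NULL); (NULL, NULL, 5, NULL); (NULL, NULL, 8, NULL); (NULL, NULL, 8, NULL); (NULL, NULL, NULL, NULL)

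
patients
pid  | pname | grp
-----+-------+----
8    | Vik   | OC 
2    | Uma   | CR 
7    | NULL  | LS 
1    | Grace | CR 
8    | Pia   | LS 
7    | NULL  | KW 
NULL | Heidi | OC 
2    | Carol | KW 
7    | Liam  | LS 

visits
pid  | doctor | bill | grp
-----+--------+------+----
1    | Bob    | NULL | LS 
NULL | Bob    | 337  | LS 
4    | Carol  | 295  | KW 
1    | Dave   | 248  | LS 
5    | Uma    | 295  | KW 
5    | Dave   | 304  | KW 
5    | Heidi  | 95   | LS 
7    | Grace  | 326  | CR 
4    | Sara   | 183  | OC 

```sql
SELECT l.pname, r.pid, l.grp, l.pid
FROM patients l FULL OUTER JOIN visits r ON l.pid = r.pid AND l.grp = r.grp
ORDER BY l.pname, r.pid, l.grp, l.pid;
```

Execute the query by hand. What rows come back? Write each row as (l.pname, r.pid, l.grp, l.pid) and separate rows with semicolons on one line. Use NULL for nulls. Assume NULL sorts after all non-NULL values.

(Carol, NULL, KW, 2); (Grace, NULL, CR, 1); (Heidi, NULL, OC, NULL); (Liam, NULL, LS, 7); (Pia, NULL, LS, 8); (Uma, NULL, CR, 2); (Vik, NULL, OC, 8); (NULL, 1, NULL, NULL); (NULL, 1, NULL, NULL); (NULL, 4, NULL, NULL); (NULL, 4, NULL, NULL); (NULL, 5, NULL, NULL); (NULL, 5, NULL, NULL); (NULL, 5, NULL, NULL); (NULL, 7, NULL, NULL); (NULL, NULL, KW, 7); (NULL, NULL, LS, 7); (NULL, NULL, NULL, NULL)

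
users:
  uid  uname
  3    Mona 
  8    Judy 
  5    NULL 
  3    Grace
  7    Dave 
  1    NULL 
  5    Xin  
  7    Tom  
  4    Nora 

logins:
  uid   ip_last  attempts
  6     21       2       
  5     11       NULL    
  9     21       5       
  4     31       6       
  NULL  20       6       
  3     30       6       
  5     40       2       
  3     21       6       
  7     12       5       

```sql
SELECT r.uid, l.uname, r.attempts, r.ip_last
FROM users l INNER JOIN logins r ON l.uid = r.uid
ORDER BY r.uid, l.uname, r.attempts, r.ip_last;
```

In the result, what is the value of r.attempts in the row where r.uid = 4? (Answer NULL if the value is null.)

INNER JOIN keeps only pairs where the ON condition holds.
Matching on l.uid = r.uid. A NULL in a compared column never satisfies the condition.
- l (uid=3) pairs with 2 row(s) of r.
- l (uid=8) has no partner → excluded.
- l (uid=5) pairs with 2 row(s) of r.
- l (uid=3) pairs with 2 row(s) of r.
- l (uid=7) pairs with 1 row(s) of r.
- l (uid=1) has no partner → excluded.
- l (uid=5) pairs with 2 row(s) of r.
- l (uid=7) pairs with 1 row(s) of r.
- l (uid=4) pairs with 1 row(s) of r.

6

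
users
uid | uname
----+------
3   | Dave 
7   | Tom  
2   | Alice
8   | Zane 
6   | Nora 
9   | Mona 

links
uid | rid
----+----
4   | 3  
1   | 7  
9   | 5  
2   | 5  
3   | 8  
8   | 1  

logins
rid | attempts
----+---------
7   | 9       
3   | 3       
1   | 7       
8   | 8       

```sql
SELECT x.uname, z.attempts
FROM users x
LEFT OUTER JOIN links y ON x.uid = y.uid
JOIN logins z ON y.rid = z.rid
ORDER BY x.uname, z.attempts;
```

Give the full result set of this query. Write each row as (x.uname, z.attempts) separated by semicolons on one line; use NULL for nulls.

(Dave, 8); (Zane, 7)

Evaluate left to right. First `users x LEFT JOIN links y` on uid: 6 row(s).
Then INNER JOIN `logins z` on rid: keep only rows whose y.rid appears in z.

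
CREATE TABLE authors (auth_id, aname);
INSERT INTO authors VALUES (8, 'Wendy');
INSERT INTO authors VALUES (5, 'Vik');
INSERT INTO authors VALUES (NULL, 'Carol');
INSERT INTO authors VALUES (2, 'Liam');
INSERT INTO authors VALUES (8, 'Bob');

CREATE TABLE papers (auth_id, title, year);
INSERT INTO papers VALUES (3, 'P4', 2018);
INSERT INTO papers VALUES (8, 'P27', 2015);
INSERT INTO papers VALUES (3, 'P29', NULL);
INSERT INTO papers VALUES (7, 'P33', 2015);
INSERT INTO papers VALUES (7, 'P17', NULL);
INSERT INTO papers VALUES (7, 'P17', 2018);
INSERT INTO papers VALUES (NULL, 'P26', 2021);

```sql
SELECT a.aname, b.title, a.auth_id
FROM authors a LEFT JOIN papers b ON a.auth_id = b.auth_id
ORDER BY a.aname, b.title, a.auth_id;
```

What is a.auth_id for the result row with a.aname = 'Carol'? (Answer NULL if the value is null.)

LEFT JOIN keeps every row from `authors`; unmatched rows get NULL for `papers`'s columns.
Matching on a.auth_id = b.auth_id. A NULL in a compared column never satisfies the condition.
- auth_id=8: 1 matching b row(s), so 1 row(s) emitted.
- auth_id=5: no b row matches, row kept with b columns NULL.
- auth_id=NULL: no b row matches, row kept with b columns NULL.
- auth_id=2: no b row matches, row kept with b columns NULL.
- auth_id=8: 1 matching b row(s), so 1 row(s) emitted.

NULL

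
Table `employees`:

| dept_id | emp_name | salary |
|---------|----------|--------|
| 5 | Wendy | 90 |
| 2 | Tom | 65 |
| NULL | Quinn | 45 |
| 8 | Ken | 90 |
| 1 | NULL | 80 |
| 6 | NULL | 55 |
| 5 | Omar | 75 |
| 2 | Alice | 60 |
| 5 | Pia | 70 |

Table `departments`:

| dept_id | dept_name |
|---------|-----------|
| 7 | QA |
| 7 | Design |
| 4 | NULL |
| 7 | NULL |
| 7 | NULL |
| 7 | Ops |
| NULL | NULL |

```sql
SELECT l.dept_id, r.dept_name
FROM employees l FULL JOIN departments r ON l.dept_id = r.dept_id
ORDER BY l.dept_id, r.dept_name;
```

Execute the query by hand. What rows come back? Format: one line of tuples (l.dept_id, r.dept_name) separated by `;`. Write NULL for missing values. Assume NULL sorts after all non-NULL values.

(1, NULL); (2, NULL); (2, NULL); (5, NULL); (5, NULL); (5, NULL); (6, NULL); (8, NULL); (NULL, Design); (NULL, Ops); (NULL, QA); (NULL, NULL); (NULL, NULL); (NULL, NULL); (NULL, NULL); (NULL, NULL)

FULL OUTER JOIN keeps every row from both sides; unmatched rows get NULL for the other side's columns.
Matching on l.dept_id = r.dept_id. A NULL in a compared column never satisfies the condition.
Matched pairs: 0; unmatched l rows kept: 9; unmatched r rows kept: 7.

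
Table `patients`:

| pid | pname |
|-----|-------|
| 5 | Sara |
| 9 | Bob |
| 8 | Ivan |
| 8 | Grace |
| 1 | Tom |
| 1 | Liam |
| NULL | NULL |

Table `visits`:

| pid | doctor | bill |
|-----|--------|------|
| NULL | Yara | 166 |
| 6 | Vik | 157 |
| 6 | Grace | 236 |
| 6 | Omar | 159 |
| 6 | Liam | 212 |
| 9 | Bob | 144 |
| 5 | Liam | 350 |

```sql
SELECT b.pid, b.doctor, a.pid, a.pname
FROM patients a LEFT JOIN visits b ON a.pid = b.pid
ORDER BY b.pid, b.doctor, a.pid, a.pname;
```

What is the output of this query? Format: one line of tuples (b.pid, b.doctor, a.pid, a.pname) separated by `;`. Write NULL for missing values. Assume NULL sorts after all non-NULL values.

(5, Liam, 5, Sara); (9, Bob, 9, Bob); (NULL, NULL, 1, Liam); (NULL, NULL, 1, Tom); (NULL, NULL, 8, Grace); (NULL, NULL, 8, Ivan); (NULL, NULL, NULL, NULL)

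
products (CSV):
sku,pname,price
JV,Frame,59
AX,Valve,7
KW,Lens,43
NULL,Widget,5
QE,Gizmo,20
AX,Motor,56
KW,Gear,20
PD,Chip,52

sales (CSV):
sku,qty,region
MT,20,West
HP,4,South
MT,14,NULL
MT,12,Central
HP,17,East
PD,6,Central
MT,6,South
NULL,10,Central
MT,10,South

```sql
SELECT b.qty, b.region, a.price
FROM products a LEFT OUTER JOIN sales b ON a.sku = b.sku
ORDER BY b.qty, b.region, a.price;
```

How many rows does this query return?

8

LEFT JOIN keeps every row from `products`; unmatched rows get NULL for `sales`'s columns.
Matching on a.sku = b.sku. A NULL in a compared column never satisfies the condition.
- a (sku=JV) has no partner → padded with NULL.
- a (sku=AX) has no partner → padded with NULL.
- a (sku=KW) has no partner → padded with NULL.
- a (sku=NULL) has no partner → padded with NULL.
- a (sku=QE) has no partner → padded with NULL.
- a (sku=AX) has no partner → padded with NULL.
- a (sku=KW) has no partner → padded with NULL.
- a (sku=PD) pairs with 1 row(s) of b.
Total: 1 matched + 7 padded = 8 rows.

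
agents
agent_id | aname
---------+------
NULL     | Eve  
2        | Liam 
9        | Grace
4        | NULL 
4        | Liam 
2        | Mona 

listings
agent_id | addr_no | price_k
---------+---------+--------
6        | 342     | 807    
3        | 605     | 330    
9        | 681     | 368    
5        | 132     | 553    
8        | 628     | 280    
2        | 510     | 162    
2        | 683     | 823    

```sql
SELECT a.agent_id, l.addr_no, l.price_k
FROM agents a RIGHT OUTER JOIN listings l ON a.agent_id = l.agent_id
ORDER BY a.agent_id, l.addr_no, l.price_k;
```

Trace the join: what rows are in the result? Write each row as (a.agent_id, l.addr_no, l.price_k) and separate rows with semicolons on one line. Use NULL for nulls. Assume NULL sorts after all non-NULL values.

(2, 510, 162); (2, 510, 162); (2, 683, 823); (2, 683, 823); (9, 681, 368); (NULL, 132, 553); (NULL, 342, 807); (NULL, 605, 330); (NULL, 628, 280)

RIGHT JOIN keeps every row from `listings`; unmatched rows get NULL for `agents`'s columns.
Matching on a.agent_id = l.agent_id. A NULL in a compared column never satisfies the condition.
- a row (agent_id=NULL): no match.
- a row (agent_id=2): matches 2 l row(s) → 2 output row(s).
- a row (agent_id=9): matches 1 l row(s) → 1 output row(s).
- a row (agent_id=4): no match.
- a row (agent_id=4): no match.
- a row (agent_id=2): matches 2 l row(s) → 2 output row(s).
- plus 4 unmatched l row(s), each kept with NULL a columns.
After projecting and ordering:
a.agent_id | l.addr_no | l.price_k
2 | 510 | 162
2 | 510 | 162
2 | 683 | 823
2 | 683 | 823
9 | 681 | 368
NULL | 132 | 553
NULL | 342 | 807
NULL | 605 | 330
NULL | 628 | 280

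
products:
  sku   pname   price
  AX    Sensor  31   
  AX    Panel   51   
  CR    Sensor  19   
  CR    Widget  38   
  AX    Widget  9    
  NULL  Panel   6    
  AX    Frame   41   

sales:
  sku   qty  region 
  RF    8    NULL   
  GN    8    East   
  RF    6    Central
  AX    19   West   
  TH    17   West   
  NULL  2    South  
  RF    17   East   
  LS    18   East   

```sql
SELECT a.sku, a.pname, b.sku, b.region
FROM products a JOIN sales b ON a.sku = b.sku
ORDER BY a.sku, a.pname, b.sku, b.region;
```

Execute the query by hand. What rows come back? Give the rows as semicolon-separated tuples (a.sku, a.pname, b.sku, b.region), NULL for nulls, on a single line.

(AX, Frame, AX, West); (AX, Panel, AX, West); (AX, Sensor, AX, West); (AX, Widget, AX, West)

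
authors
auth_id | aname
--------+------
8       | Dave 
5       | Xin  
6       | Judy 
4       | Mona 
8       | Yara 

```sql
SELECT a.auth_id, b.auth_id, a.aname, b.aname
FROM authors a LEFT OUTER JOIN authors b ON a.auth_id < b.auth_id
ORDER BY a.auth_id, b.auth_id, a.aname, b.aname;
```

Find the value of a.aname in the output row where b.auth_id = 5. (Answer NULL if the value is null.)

LEFT JOIN keeps every row from `authors a`; unmatched rows get NULL for `authors b`'s columns.
Matching on a.auth_id < b.auth_id.
Matched pairs: 9; unmatched a rows kept: 2.

Mona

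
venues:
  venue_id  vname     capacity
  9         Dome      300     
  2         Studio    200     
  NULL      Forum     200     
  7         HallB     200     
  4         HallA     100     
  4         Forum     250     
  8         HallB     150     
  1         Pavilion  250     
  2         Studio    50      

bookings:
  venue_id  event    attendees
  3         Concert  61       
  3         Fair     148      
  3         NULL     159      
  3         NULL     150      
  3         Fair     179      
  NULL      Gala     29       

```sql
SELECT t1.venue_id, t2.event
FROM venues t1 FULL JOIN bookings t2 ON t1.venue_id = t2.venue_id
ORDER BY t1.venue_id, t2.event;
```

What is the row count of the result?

FULL OUTER JOIN keeps every row from both sides; unmatched rows get NULL for the other side's columns.
Matching on t1.venue_id = t2.venue_id. A NULL in a compared column never satisfies the condition.
- venue_id=9: no t2 row matches, row kept with t2 columns NULL.
- venue_id=2: no t2 row matches, row kept with t2 columns NULL.
- venue_id=NULL: no t2 row matches, row kept with t2 columns NULL.
- venue_id=7: no t2 row matches, row kept with t2 columns NULL.
- venue_id=4: no t2 row matches, row kept with t2 columns NULL.
- venue_id=4: no t2 row matches, row kept with t2 columns NULL.
- venue_id=8: no t2 row matches, row kept with t2 columns NULL.
- venue_id=1: no t2 row matches, row kept with t2 columns NULL.
- venue_id=2: no t2 row matches, row kept with t2 columns NULL.
- plus 6 unmatched t2 row(s), each kept with NULL t1 columns.
Total: 0 matched + 15 padded = 15 rows.

15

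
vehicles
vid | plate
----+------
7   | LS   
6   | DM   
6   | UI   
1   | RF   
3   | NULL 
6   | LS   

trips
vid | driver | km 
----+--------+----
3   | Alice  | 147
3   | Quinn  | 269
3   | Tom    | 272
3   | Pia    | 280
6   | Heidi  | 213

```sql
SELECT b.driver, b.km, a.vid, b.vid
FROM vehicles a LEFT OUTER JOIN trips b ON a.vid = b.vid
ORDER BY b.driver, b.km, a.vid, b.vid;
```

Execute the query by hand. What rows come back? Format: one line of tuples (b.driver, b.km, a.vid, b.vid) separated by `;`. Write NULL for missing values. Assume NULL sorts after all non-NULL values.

(Alice, 147, 3, 3); (Heidi, 213, 6, 6); (Heidi, 213, 6, 6); (Heidi, 213, 6, 6); (Pia, 280, 3, 3); (Quinn, 269, 3, 3); (Tom, 272, 3, 3); (NULL, NULL, 1, NULL); (NULL, NULL, 7, NULL)

LEFT JOIN keeps every row from `vehicles`; unmatched rows get NULL for `trips`'s columns.
Matching on a.vid = b.vid.
- vid=7: no b row matches, row kept with b columns NULL.
- vid=6: 1 matching b row(s), so 1 row(s) emitted.
- vid=6: 1 matching b row(s), so 1 row(s) emitted.
- vid=1: no b row matches, row kept with b columns NULL.
- vid=3: 4 matching b row(s), so 4 row(s) emitted.
- vid=6: 1 matching b row(s), so 1 row(s) emitted.
After projecting and ordering:
b.driver | b.km | a.vid | b.vid
Alice | 147 | 3 | 3
Heidi | 213 | 6 | 6
Heidi | 213 | 6 | 6
Heidi | 213 | 6 | 6
Pia | 280 | 3 | 3
Quinn | 269 | 3 | 3
Tom | 272 | 3 | 3
NULL | NULL | 1 | NULL
NULL | NULL | 7 | NULL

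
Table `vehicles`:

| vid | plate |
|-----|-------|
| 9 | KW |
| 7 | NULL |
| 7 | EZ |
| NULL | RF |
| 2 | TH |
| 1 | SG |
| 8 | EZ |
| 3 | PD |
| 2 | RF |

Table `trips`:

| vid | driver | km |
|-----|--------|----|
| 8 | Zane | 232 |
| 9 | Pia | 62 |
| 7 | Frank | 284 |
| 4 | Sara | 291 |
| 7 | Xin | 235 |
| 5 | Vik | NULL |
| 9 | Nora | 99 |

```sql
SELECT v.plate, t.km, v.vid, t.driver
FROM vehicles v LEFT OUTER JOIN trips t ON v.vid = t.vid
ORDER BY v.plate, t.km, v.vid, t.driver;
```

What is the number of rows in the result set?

12

LEFT JOIN keeps every row from `vehicles`; unmatched rows get NULL for `trips`'s columns.
Matching on v.vid = t.vid. A NULL in a compared column never satisfies the condition.
Matched pairs: 7; unmatched v rows kept: 5.
Total: 7 matched + 5 padded = 12 rows.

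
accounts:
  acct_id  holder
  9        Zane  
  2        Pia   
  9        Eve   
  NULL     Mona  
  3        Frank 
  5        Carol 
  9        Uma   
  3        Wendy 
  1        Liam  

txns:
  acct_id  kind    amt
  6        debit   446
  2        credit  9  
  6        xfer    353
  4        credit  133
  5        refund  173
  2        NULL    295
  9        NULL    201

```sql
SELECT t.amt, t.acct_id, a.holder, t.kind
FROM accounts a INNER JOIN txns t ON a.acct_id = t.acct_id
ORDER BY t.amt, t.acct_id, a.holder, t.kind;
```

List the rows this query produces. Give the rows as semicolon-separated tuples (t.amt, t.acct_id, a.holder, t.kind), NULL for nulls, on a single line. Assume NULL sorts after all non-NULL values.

(9, 2, Pia, credit); (173, 5, Carol, refund); (201, 9, Eve, NULL); (201, 9, Uma, NULL); (201, 9, Zane, NULL); (295, 2, Pia, NULL)

INNER JOIN keeps only pairs where the ON condition holds.
Matching on a.acct_id = t.acct_id. A NULL in a compared column never satisfies the condition.
- a row (acct_id=9): matches 1 t row(s) → 1 output row(s).
- a row (acct_id=2): matches 2 t row(s) → 2 output row(s).
- a row (acct_id=9): matches 1 t row(s) → 1 output row(s).
- a row (acct_id=NULL): no match → dropped.
- a row (acct_id=3): no match → dropped.
- a row (acct_id=5): matches 1 t row(s) → 1 output row(s).
- a row (acct_id=9): matches 1 t row(s) → 1 output row(s).
- a row (acct_id=3): no match → dropped.
- a row (acct_id=1): no match → dropped.
After projecting and ordering:
t.amt | t.acct_id | a.holder | t.kind
9 | 2 | Pia | credit
173 | 5 | Carol | refund
201 | 9 | Eve | NULL
201 | 9 | Uma | NULL
201 | 9 | Zane | NULL
295 | 2 | Pia | NULL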